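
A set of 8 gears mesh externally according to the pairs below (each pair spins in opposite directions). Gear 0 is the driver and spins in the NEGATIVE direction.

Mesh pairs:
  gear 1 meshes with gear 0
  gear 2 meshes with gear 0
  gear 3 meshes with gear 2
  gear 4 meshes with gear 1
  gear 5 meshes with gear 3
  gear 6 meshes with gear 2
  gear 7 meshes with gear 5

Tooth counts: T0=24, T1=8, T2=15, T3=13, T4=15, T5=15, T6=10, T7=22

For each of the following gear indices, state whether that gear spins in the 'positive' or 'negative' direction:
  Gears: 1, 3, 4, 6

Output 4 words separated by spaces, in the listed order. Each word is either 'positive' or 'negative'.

Gear 0 (driver): negative (depth 0)
  gear 1: meshes with gear 0 -> depth 1 -> positive (opposite of gear 0)
  gear 2: meshes with gear 0 -> depth 1 -> positive (opposite of gear 0)
  gear 3: meshes with gear 2 -> depth 2 -> negative (opposite of gear 2)
  gear 4: meshes with gear 1 -> depth 2 -> negative (opposite of gear 1)
  gear 5: meshes with gear 3 -> depth 3 -> positive (opposite of gear 3)
  gear 6: meshes with gear 2 -> depth 2 -> negative (opposite of gear 2)
  gear 7: meshes with gear 5 -> depth 4 -> negative (opposite of gear 5)
Queried indices 1, 3, 4, 6 -> positive, negative, negative, negative

Answer: positive negative negative negative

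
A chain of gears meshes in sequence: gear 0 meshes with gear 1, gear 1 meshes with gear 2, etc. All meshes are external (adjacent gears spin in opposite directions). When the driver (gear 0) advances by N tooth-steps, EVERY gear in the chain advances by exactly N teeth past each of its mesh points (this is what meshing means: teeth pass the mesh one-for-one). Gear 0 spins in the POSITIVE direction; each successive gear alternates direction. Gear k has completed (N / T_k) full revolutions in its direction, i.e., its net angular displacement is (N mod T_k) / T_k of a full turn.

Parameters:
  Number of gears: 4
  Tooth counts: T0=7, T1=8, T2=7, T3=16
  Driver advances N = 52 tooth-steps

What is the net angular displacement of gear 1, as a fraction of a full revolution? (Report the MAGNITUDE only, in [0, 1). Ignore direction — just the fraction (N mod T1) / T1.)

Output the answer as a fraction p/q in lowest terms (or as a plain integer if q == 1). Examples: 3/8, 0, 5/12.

Answer: 1/2

Derivation:
Chain of 4 gears, tooth counts: [7, 8, 7, 16]
  gear 0: T0=7, direction=positive, advance = 52 mod 7 = 3 teeth = 3/7 turn
  gear 1: T1=8, direction=negative, advance = 52 mod 8 = 4 teeth = 4/8 turn
  gear 2: T2=7, direction=positive, advance = 52 mod 7 = 3 teeth = 3/7 turn
  gear 3: T3=16, direction=negative, advance = 52 mod 16 = 4 teeth = 4/16 turn
Gear 1: 52 mod 8 = 4
Fraction = 4 / 8 = 1/2 (gcd(4,8)=4) = 1/2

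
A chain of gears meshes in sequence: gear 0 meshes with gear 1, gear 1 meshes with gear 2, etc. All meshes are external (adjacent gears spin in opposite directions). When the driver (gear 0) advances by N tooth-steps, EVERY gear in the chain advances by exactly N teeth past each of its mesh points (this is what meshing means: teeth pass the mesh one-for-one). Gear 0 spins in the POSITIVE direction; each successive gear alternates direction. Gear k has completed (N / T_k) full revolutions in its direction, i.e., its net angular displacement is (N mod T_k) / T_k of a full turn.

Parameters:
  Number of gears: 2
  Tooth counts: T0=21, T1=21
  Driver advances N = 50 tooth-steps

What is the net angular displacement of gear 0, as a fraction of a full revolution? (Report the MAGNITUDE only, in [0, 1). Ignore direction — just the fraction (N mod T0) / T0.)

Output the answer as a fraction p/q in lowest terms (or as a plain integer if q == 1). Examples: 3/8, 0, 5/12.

Answer: 8/21

Derivation:
Chain of 2 gears, tooth counts: [21, 21]
  gear 0: T0=21, direction=positive, advance = 50 mod 21 = 8 teeth = 8/21 turn
  gear 1: T1=21, direction=negative, advance = 50 mod 21 = 8 teeth = 8/21 turn
Gear 0: 50 mod 21 = 8
Fraction = 8 / 21 = 8/21 (gcd(8,21)=1) = 8/21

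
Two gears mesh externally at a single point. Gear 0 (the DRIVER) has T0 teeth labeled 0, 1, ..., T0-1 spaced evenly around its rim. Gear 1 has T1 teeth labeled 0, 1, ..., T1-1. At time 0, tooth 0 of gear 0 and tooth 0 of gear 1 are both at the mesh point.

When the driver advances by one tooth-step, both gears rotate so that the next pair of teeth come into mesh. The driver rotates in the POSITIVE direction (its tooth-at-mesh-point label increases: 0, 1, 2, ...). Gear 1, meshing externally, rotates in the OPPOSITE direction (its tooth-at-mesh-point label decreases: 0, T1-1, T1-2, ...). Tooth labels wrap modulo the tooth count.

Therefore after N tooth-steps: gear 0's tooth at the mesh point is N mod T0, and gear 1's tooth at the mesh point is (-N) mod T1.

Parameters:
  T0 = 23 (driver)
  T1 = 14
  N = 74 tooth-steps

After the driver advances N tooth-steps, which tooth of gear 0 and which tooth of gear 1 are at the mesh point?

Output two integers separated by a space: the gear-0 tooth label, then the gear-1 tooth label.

Answer: 5 10

Derivation:
Gear 0 (driver, T0=23): tooth at mesh = N mod T0
  74 = 3 * 23 + 5, so 74 mod 23 = 5
  gear 0 tooth = 5
Gear 1 (driven, T1=14): tooth at mesh = (-N) mod T1
  74 = 5 * 14 + 4, so 74 mod 14 = 4
  (-74) mod 14 = (-4) mod 14 = 14 - 4 = 10
Mesh after 74 steps: gear-0 tooth 5 meets gear-1 tooth 10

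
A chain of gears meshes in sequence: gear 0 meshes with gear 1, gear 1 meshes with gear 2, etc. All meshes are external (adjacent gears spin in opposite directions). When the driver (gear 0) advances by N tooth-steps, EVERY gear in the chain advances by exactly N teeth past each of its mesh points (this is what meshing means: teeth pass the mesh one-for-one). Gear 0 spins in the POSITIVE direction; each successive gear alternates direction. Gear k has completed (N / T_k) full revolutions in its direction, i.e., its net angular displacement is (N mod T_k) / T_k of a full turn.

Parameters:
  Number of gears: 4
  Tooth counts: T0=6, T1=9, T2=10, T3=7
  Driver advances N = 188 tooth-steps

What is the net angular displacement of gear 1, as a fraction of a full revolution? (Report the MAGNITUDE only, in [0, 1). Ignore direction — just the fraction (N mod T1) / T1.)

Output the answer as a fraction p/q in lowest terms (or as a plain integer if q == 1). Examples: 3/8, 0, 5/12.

Answer: 8/9

Derivation:
Chain of 4 gears, tooth counts: [6, 9, 10, 7]
  gear 0: T0=6, direction=positive, advance = 188 mod 6 = 2 teeth = 2/6 turn
  gear 1: T1=9, direction=negative, advance = 188 mod 9 = 8 teeth = 8/9 turn
  gear 2: T2=10, direction=positive, advance = 188 mod 10 = 8 teeth = 8/10 turn
  gear 3: T3=7, direction=negative, advance = 188 mod 7 = 6 teeth = 6/7 turn
Gear 1: 188 mod 9 = 8
Fraction = 8 / 9 = 8/9 (gcd(8,9)=1) = 8/9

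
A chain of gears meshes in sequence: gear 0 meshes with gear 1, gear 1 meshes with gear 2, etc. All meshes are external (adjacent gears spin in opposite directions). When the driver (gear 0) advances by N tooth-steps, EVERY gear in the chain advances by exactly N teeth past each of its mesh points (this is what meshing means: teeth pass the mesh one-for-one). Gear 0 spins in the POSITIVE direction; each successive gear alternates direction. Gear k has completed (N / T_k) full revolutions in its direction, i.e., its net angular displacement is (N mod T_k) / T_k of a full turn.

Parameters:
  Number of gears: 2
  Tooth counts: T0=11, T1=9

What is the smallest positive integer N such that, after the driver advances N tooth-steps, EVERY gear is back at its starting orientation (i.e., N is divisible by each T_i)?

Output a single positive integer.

Gear k returns to start when N is a multiple of T_k.
All gears at start simultaneously when N is a common multiple of [11, 9]; the smallest such N is lcm(11, 9).
Start: lcm = T0 = 11
Fold in T1=9: gcd(11, 9) = 1; lcm(11, 9) = 11 * 9 / 1 = 99 / 1 = 99
Full cycle length = 99

Answer: 99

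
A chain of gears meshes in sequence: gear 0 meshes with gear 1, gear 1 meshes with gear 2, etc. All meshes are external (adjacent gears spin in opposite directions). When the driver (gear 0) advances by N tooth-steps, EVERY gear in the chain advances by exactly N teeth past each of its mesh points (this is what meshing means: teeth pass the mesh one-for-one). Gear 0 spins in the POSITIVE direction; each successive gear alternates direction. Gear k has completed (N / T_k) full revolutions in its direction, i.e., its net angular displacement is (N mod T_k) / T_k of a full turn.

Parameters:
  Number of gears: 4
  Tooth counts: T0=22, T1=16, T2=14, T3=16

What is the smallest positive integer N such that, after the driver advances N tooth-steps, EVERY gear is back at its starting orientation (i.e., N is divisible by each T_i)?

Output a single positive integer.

Answer: 1232

Derivation:
Gear k returns to start when N is a multiple of T_k.
All gears at start simultaneously when N is a common multiple of [22, 16, 14, 16]; the smallest such N is lcm(22, 16, 14, 16).
Start: lcm = T0 = 22
Fold in T1=16: gcd(22, 16) = 2; lcm(22, 16) = 22 * 16 / 2 = 352 / 2 = 176
Fold in T2=14: gcd(176, 14) = 2; lcm(176, 14) = 176 * 14 / 2 = 2464 / 2 = 1232
Fold in T3=16: gcd(1232, 16) = 16; lcm(1232, 16) = 1232 * 16 / 16 = 19712 / 16 = 1232
Full cycle length = 1232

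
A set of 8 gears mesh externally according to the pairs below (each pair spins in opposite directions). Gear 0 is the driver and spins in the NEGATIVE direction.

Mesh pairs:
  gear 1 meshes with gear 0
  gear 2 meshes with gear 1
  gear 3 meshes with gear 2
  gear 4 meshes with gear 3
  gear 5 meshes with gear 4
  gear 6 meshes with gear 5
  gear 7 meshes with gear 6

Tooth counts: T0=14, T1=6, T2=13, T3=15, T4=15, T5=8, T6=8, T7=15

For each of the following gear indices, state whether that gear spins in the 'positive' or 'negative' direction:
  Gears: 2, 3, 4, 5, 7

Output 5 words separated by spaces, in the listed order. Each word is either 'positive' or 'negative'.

Answer: negative positive negative positive positive

Derivation:
Gear 0 (driver): negative (depth 0)
  gear 1: meshes with gear 0 -> depth 1 -> positive (opposite of gear 0)
  gear 2: meshes with gear 1 -> depth 2 -> negative (opposite of gear 1)
  gear 3: meshes with gear 2 -> depth 3 -> positive (opposite of gear 2)
  gear 4: meshes with gear 3 -> depth 4 -> negative (opposite of gear 3)
  gear 5: meshes with gear 4 -> depth 5 -> positive (opposite of gear 4)
  gear 6: meshes with gear 5 -> depth 6 -> negative (opposite of gear 5)
  gear 7: meshes with gear 6 -> depth 7 -> positive (opposite of gear 6)
Queried indices 2, 3, 4, 5, 7 -> negative, positive, negative, positive, positive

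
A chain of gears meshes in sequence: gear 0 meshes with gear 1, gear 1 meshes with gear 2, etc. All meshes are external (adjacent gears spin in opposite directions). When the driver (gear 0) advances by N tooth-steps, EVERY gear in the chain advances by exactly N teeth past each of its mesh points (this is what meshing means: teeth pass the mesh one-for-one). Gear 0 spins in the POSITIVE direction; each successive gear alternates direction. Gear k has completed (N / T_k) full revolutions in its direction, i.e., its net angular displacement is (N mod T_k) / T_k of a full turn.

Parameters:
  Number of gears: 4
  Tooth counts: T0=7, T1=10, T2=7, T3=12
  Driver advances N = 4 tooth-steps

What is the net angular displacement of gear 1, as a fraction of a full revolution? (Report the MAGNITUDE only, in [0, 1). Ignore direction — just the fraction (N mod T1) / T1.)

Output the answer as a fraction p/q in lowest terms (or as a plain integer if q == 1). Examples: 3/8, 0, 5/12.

Chain of 4 gears, tooth counts: [7, 10, 7, 12]
  gear 0: T0=7, direction=positive, advance = 4 mod 7 = 4 teeth = 4/7 turn
  gear 1: T1=10, direction=negative, advance = 4 mod 10 = 4 teeth = 4/10 turn
  gear 2: T2=7, direction=positive, advance = 4 mod 7 = 4 teeth = 4/7 turn
  gear 3: T3=12, direction=negative, advance = 4 mod 12 = 4 teeth = 4/12 turn
Gear 1: 4 mod 10 = 4
Fraction = 4 / 10 = 2/5 (gcd(4,10)=2) = 2/5

Answer: 2/5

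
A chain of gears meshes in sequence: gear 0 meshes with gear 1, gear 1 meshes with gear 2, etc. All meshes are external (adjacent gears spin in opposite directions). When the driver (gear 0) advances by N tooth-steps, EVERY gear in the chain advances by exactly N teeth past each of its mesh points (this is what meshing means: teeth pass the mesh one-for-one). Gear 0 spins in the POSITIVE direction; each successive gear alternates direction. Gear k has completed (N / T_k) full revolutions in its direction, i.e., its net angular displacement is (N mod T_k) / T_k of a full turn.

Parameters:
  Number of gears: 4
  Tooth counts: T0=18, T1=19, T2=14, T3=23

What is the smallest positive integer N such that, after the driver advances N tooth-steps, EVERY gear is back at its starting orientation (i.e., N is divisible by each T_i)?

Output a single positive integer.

Answer: 55062

Derivation:
Gear k returns to start when N is a multiple of T_k.
All gears at start simultaneously when N is a common multiple of [18, 19, 14, 23]; the smallest such N is lcm(18, 19, 14, 23).
Start: lcm = T0 = 18
Fold in T1=19: gcd(18, 19) = 1; lcm(18, 19) = 18 * 19 / 1 = 342 / 1 = 342
Fold in T2=14: gcd(342, 14) = 2; lcm(342, 14) = 342 * 14 / 2 = 4788 / 2 = 2394
Fold in T3=23: gcd(2394, 23) = 1; lcm(2394, 23) = 2394 * 23 / 1 = 55062 / 1 = 55062
Full cycle length = 55062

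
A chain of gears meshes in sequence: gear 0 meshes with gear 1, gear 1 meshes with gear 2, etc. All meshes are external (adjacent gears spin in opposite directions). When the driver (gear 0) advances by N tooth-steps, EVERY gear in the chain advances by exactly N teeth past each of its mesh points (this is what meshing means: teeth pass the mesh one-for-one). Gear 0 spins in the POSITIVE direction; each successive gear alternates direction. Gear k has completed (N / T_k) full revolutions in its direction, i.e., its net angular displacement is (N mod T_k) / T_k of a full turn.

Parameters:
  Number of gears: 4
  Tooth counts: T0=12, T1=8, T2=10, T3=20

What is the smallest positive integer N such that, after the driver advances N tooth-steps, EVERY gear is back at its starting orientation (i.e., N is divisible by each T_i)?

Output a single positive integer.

Gear k returns to start when N is a multiple of T_k.
All gears at start simultaneously when N is a common multiple of [12, 8, 10, 20]; the smallest such N is lcm(12, 8, 10, 20).
Start: lcm = T0 = 12
Fold in T1=8: gcd(12, 8) = 4; lcm(12, 8) = 12 * 8 / 4 = 96 / 4 = 24
Fold in T2=10: gcd(24, 10) = 2; lcm(24, 10) = 24 * 10 / 2 = 240 / 2 = 120
Fold in T3=20: gcd(120, 20) = 20; lcm(120, 20) = 120 * 20 / 20 = 2400 / 20 = 120
Full cycle length = 120

Answer: 120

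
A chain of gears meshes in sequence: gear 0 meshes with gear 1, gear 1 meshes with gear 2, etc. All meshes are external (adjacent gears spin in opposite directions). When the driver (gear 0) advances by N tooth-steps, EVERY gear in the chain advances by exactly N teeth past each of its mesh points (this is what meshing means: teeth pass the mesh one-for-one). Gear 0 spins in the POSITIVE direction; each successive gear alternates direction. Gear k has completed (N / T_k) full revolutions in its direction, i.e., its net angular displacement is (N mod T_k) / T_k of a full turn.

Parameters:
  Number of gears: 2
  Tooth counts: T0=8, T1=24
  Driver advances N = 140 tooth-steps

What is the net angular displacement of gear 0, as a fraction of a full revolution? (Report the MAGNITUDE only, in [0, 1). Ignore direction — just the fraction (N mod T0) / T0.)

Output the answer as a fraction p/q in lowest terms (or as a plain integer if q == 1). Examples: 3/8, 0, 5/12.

Chain of 2 gears, tooth counts: [8, 24]
  gear 0: T0=8, direction=positive, advance = 140 mod 8 = 4 teeth = 4/8 turn
  gear 1: T1=24, direction=negative, advance = 140 mod 24 = 20 teeth = 20/24 turn
Gear 0: 140 mod 8 = 4
Fraction = 4 / 8 = 1/2 (gcd(4,8)=4) = 1/2

Answer: 1/2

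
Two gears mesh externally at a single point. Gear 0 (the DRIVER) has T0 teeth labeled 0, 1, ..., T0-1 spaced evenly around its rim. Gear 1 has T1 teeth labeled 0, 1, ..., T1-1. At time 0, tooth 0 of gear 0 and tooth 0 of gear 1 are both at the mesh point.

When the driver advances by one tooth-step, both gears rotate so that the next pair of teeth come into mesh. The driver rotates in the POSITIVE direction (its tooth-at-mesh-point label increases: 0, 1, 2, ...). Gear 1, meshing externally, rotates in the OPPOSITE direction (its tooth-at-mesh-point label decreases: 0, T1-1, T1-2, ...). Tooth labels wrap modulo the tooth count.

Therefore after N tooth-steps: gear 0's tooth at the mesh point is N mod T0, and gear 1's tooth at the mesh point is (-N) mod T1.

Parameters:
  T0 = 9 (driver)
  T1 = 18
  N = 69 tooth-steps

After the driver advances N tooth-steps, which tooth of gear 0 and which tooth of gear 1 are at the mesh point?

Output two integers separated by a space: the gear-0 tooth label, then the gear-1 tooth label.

Gear 0 (driver, T0=9): tooth at mesh = N mod T0
  69 = 7 * 9 + 6, so 69 mod 9 = 6
  gear 0 tooth = 6
Gear 1 (driven, T1=18): tooth at mesh = (-N) mod T1
  69 = 3 * 18 + 15, so 69 mod 18 = 15
  (-69) mod 18 = (-15) mod 18 = 18 - 15 = 3
Mesh after 69 steps: gear-0 tooth 6 meets gear-1 tooth 3

Answer: 6 3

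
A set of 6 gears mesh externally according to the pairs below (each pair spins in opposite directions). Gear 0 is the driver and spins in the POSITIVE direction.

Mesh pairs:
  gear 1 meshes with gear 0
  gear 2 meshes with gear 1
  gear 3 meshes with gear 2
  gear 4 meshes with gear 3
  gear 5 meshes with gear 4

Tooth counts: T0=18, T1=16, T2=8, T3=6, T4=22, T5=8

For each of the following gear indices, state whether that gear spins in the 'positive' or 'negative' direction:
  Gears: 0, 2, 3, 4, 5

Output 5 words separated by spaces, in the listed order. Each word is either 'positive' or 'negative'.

Answer: positive positive negative positive negative

Derivation:
Gear 0 (driver): positive (depth 0)
  gear 1: meshes with gear 0 -> depth 1 -> negative (opposite of gear 0)
  gear 2: meshes with gear 1 -> depth 2 -> positive (opposite of gear 1)
  gear 3: meshes with gear 2 -> depth 3 -> negative (opposite of gear 2)
  gear 4: meshes with gear 3 -> depth 4 -> positive (opposite of gear 3)
  gear 5: meshes with gear 4 -> depth 5 -> negative (opposite of gear 4)
Queried indices 0, 2, 3, 4, 5 -> positive, positive, negative, positive, negative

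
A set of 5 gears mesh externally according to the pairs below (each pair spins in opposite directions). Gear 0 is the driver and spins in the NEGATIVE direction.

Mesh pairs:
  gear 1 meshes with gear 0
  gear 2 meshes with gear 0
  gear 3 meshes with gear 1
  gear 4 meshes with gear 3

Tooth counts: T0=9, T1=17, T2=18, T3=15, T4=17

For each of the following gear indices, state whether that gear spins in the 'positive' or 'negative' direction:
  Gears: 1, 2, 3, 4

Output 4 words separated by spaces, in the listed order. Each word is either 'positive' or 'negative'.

Answer: positive positive negative positive

Derivation:
Gear 0 (driver): negative (depth 0)
  gear 1: meshes with gear 0 -> depth 1 -> positive (opposite of gear 0)
  gear 2: meshes with gear 0 -> depth 1 -> positive (opposite of gear 0)
  gear 3: meshes with gear 1 -> depth 2 -> negative (opposite of gear 1)
  gear 4: meshes with gear 3 -> depth 3 -> positive (opposite of gear 3)
Queried indices 1, 2, 3, 4 -> positive, positive, negative, positive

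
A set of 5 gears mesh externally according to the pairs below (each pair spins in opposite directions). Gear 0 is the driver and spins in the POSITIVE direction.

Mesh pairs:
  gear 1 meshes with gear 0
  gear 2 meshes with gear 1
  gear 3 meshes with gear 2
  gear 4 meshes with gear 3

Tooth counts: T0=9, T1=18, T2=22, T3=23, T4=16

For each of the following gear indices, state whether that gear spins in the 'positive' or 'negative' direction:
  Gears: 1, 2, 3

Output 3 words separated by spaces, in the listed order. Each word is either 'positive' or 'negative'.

Gear 0 (driver): positive (depth 0)
  gear 1: meshes with gear 0 -> depth 1 -> negative (opposite of gear 0)
  gear 2: meshes with gear 1 -> depth 2 -> positive (opposite of gear 1)
  gear 3: meshes with gear 2 -> depth 3 -> negative (opposite of gear 2)
  gear 4: meshes with gear 3 -> depth 4 -> positive (opposite of gear 3)
Queried indices 1, 2, 3 -> negative, positive, negative

Answer: negative positive negative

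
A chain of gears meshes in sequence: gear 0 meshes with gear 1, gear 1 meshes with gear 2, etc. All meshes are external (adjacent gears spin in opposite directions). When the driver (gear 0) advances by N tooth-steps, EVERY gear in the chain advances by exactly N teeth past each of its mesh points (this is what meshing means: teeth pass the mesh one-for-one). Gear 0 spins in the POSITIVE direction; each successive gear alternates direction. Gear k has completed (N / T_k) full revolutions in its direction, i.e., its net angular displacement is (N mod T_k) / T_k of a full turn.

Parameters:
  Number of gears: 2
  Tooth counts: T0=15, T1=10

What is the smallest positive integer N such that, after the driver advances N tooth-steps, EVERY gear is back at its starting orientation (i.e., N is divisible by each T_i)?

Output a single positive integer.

Answer: 30

Derivation:
Gear k returns to start when N is a multiple of T_k.
All gears at start simultaneously when N is a common multiple of [15, 10]; the smallest such N is lcm(15, 10).
Start: lcm = T0 = 15
Fold in T1=10: gcd(15, 10) = 5; lcm(15, 10) = 15 * 10 / 5 = 150 / 5 = 30
Full cycle length = 30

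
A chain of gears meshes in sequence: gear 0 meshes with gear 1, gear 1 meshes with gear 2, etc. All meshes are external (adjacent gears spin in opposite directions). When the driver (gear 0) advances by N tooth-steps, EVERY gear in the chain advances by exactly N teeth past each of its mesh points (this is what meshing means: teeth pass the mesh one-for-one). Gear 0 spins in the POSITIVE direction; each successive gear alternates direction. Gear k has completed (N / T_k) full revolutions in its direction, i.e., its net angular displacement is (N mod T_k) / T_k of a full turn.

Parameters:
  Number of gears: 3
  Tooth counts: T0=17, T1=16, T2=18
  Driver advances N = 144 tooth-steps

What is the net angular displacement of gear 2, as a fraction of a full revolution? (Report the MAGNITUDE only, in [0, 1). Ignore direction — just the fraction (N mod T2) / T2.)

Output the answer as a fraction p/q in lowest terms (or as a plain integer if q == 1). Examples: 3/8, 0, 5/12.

Answer: 0

Derivation:
Chain of 3 gears, tooth counts: [17, 16, 18]
  gear 0: T0=17, direction=positive, advance = 144 mod 17 = 8 teeth = 8/17 turn
  gear 1: T1=16, direction=negative, advance = 144 mod 16 = 0 teeth = 0/16 turn
  gear 2: T2=18, direction=positive, advance = 144 mod 18 = 0 teeth = 0/18 turn
Gear 2: 144 mod 18 = 0
Fraction = 0 / 18 = 0/1 (gcd(0,18)=18) = 0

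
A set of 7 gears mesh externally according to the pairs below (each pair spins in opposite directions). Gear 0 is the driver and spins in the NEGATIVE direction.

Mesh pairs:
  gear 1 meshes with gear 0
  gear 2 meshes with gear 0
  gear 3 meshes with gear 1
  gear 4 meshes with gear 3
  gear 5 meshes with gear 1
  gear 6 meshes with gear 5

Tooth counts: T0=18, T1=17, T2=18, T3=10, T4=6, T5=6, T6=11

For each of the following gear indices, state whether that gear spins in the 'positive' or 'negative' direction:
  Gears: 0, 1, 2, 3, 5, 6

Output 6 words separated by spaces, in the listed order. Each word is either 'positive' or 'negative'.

Gear 0 (driver): negative (depth 0)
  gear 1: meshes with gear 0 -> depth 1 -> positive (opposite of gear 0)
  gear 2: meshes with gear 0 -> depth 1 -> positive (opposite of gear 0)
  gear 3: meshes with gear 1 -> depth 2 -> negative (opposite of gear 1)
  gear 4: meshes with gear 3 -> depth 3 -> positive (opposite of gear 3)
  gear 5: meshes with gear 1 -> depth 2 -> negative (opposite of gear 1)
  gear 6: meshes with gear 5 -> depth 3 -> positive (opposite of gear 5)
Queried indices 0, 1, 2, 3, 5, 6 -> negative, positive, positive, negative, negative, positive

Answer: negative positive positive negative negative positive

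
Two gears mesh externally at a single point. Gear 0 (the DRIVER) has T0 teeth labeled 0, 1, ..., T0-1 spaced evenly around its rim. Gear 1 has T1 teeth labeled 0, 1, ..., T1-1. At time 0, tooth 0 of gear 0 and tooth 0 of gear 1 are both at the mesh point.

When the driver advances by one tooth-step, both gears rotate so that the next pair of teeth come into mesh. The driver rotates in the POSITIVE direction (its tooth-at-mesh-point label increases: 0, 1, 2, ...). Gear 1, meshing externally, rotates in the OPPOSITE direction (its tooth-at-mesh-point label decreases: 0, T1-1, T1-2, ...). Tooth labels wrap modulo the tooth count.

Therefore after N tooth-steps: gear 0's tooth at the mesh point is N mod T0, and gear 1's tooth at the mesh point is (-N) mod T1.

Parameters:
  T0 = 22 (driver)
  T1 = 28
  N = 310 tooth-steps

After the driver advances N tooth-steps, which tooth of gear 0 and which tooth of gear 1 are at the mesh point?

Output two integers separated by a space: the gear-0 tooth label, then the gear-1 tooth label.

Answer: 2 26

Derivation:
Gear 0 (driver, T0=22): tooth at mesh = N mod T0
  310 = 14 * 22 + 2, so 310 mod 22 = 2
  gear 0 tooth = 2
Gear 1 (driven, T1=28): tooth at mesh = (-N) mod T1
  310 = 11 * 28 + 2, so 310 mod 28 = 2
  (-310) mod 28 = (-2) mod 28 = 28 - 2 = 26
Mesh after 310 steps: gear-0 tooth 2 meets gear-1 tooth 26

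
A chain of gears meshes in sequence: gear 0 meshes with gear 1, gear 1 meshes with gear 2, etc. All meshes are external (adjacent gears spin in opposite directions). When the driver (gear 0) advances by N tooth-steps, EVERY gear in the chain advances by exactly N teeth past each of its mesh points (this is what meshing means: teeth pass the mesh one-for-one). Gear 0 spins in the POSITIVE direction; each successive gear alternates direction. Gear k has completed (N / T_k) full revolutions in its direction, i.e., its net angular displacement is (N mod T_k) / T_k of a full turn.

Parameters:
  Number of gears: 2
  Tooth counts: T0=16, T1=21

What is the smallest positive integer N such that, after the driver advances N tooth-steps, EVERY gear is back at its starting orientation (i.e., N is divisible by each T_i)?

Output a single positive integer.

Gear k returns to start when N is a multiple of T_k.
All gears at start simultaneously when N is a common multiple of [16, 21]; the smallest such N is lcm(16, 21).
Start: lcm = T0 = 16
Fold in T1=21: gcd(16, 21) = 1; lcm(16, 21) = 16 * 21 / 1 = 336 / 1 = 336
Full cycle length = 336

Answer: 336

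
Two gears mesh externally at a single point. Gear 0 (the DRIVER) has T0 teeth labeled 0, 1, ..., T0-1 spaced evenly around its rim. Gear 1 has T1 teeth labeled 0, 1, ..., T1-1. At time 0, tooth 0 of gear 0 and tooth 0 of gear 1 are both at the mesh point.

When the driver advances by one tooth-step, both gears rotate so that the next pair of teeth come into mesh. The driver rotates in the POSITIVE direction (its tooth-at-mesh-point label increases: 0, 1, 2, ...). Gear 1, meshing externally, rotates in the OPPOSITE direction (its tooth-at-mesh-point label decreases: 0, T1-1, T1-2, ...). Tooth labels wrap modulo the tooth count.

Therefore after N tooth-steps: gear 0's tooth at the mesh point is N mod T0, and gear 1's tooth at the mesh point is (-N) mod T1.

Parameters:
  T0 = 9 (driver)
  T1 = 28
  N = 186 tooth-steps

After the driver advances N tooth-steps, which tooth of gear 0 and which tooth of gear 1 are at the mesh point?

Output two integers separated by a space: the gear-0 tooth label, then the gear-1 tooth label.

Answer: 6 10

Derivation:
Gear 0 (driver, T0=9): tooth at mesh = N mod T0
  186 = 20 * 9 + 6, so 186 mod 9 = 6
  gear 0 tooth = 6
Gear 1 (driven, T1=28): tooth at mesh = (-N) mod T1
  186 = 6 * 28 + 18, so 186 mod 28 = 18
  (-186) mod 28 = (-18) mod 28 = 28 - 18 = 10
Mesh after 186 steps: gear-0 tooth 6 meets gear-1 tooth 10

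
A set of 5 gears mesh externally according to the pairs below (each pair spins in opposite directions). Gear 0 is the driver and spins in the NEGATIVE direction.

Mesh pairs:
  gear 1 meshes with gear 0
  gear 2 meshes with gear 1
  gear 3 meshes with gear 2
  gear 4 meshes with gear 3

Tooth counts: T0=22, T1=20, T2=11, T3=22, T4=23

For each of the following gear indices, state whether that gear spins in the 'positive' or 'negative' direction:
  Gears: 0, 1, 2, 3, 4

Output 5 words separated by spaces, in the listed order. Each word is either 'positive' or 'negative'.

Answer: negative positive negative positive negative

Derivation:
Gear 0 (driver): negative (depth 0)
  gear 1: meshes with gear 0 -> depth 1 -> positive (opposite of gear 0)
  gear 2: meshes with gear 1 -> depth 2 -> negative (opposite of gear 1)
  gear 3: meshes with gear 2 -> depth 3 -> positive (opposite of gear 2)
  gear 4: meshes with gear 3 -> depth 4 -> negative (opposite of gear 3)
Queried indices 0, 1, 2, 3, 4 -> negative, positive, negative, positive, negative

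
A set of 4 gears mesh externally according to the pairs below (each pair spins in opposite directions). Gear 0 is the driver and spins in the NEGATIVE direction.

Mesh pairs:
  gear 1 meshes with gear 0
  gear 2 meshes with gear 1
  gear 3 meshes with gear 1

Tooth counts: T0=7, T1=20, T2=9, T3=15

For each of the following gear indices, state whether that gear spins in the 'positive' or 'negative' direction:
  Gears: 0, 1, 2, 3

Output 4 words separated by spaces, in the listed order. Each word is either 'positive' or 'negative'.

Answer: negative positive negative negative

Derivation:
Gear 0 (driver): negative (depth 0)
  gear 1: meshes with gear 0 -> depth 1 -> positive (opposite of gear 0)
  gear 2: meshes with gear 1 -> depth 2 -> negative (opposite of gear 1)
  gear 3: meshes with gear 1 -> depth 2 -> negative (opposite of gear 1)
Queried indices 0, 1, 2, 3 -> negative, positive, negative, negative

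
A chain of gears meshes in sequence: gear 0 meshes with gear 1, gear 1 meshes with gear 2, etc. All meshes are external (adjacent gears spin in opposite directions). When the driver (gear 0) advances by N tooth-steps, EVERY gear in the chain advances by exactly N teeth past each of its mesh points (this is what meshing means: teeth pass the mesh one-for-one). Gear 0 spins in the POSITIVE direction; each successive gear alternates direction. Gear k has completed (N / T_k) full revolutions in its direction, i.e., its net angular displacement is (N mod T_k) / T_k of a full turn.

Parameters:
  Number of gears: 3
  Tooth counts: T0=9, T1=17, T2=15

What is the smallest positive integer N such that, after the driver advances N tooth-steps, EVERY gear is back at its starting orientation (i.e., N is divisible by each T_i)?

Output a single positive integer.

Answer: 765

Derivation:
Gear k returns to start when N is a multiple of T_k.
All gears at start simultaneously when N is a common multiple of [9, 17, 15]; the smallest such N is lcm(9, 17, 15).
Start: lcm = T0 = 9
Fold in T1=17: gcd(9, 17) = 1; lcm(9, 17) = 9 * 17 / 1 = 153 / 1 = 153
Fold in T2=15: gcd(153, 15) = 3; lcm(153, 15) = 153 * 15 / 3 = 2295 / 3 = 765
Full cycle length = 765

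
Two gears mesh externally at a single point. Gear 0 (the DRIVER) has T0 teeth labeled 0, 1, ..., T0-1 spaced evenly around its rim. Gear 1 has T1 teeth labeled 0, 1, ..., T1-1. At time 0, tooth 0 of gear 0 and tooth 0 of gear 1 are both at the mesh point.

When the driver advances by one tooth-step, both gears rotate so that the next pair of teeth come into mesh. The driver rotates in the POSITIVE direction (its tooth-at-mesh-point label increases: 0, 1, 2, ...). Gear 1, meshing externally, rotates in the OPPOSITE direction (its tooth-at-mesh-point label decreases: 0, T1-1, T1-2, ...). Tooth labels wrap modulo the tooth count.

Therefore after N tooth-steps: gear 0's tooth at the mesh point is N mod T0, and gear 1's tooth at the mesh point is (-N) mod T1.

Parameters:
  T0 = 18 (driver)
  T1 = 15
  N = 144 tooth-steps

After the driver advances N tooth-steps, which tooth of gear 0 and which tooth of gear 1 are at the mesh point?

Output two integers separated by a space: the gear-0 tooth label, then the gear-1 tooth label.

Answer: 0 6

Derivation:
Gear 0 (driver, T0=18): tooth at mesh = N mod T0
  144 = 8 * 18 + 0, so 144 mod 18 = 0
  gear 0 tooth = 0
Gear 1 (driven, T1=15): tooth at mesh = (-N) mod T1
  144 = 9 * 15 + 9, so 144 mod 15 = 9
  (-144) mod 15 = (-9) mod 15 = 15 - 9 = 6
Mesh after 144 steps: gear-0 tooth 0 meets gear-1 tooth 6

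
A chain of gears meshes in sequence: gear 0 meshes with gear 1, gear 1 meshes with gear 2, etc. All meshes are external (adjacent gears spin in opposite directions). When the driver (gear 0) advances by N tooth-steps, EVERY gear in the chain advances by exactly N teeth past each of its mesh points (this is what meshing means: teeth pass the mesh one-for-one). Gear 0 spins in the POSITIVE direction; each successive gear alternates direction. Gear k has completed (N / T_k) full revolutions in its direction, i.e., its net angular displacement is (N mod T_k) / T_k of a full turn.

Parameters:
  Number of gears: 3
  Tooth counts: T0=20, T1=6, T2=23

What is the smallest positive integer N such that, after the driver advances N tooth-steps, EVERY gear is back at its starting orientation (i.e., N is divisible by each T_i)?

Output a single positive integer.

Answer: 1380

Derivation:
Gear k returns to start when N is a multiple of T_k.
All gears at start simultaneously when N is a common multiple of [20, 6, 23]; the smallest such N is lcm(20, 6, 23).
Start: lcm = T0 = 20
Fold in T1=6: gcd(20, 6) = 2; lcm(20, 6) = 20 * 6 / 2 = 120 / 2 = 60
Fold in T2=23: gcd(60, 23) = 1; lcm(60, 23) = 60 * 23 / 1 = 1380 / 1 = 1380
Full cycle length = 1380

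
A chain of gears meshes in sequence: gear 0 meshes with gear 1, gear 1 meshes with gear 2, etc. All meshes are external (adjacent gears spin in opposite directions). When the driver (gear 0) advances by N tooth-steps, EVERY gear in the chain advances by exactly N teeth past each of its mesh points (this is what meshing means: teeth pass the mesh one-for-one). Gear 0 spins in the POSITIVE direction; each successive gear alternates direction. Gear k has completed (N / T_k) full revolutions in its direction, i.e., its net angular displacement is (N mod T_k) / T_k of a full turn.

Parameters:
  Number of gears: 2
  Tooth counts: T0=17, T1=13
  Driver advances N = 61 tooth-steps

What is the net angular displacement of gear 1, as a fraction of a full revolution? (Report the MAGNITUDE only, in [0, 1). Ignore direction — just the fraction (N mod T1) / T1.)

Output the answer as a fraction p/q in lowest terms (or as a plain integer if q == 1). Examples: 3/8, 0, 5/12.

Answer: 9/13

Derivation:
Chain of 2 gears, tooth counts: [17, 13]
  gear 0: T0=17, direction=positive, advance = 61 mod 17 = 10 teeth = 10/17 turn
  gear 1: T1=13, direction=negative, advance = 61 mod 13 = 9 teeth = 9/13 turn
Gear 1: 61 mod 13 = 9
Fraction = 9 / 13 = 9/13 (gcd(9,13)=1) = 9/13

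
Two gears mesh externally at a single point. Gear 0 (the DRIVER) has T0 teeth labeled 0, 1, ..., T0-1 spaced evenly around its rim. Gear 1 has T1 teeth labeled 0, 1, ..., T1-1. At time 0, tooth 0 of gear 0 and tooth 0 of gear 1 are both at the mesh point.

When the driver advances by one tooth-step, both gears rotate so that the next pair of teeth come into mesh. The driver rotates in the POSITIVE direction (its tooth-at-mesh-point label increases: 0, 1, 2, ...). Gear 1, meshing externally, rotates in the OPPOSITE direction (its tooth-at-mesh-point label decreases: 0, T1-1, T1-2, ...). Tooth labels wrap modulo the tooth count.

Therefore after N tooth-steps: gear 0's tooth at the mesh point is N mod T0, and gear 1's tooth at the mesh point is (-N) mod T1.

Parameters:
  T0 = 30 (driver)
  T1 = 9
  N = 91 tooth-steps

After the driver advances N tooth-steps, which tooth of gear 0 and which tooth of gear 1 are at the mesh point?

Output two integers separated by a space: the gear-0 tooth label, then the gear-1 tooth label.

Answer: 1 8

Derivation:
Gear 0 (driver, T0=30): tooth at mesh = N mod T0
  91 = 3 * 30 + 1, so 91 mod 30 = 1
  gear 0 tooth = 1
Gear 1 (driven, T1=9): tooth at mesh = (-N) mod T1
  91 = 10 * 9 + 1, so 91 mod 9 = 1
  (-91) mod 9 = (-1) mod 9 = 9 - 1 = 8
Mesh after 91 steps: gear-0 tooth 1 meets gear-1 tooth 8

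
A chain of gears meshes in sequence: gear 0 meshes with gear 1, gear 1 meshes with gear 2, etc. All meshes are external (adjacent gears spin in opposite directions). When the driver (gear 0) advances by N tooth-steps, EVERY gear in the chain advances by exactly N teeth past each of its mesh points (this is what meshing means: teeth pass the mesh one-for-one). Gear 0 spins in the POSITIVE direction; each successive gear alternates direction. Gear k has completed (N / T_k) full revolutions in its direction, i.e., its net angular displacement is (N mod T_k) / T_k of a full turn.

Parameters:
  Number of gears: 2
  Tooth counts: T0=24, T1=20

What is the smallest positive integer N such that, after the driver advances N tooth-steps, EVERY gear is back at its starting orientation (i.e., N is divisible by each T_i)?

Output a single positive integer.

Answer: 120

Derivation:
Gear k returns to start when N is a multiple of T_k.
All gears at start simultaneously when N is a common multiple of [24, 20]; the smallest such N is lcm(24, 20).
Start: lcm = T0 = 24
Fold in T1=20: gcd(24, 20) = 4; lcm(24, 20) = 24 * 20 / 4 = 480 / 4 = 120
Full cycle length = 120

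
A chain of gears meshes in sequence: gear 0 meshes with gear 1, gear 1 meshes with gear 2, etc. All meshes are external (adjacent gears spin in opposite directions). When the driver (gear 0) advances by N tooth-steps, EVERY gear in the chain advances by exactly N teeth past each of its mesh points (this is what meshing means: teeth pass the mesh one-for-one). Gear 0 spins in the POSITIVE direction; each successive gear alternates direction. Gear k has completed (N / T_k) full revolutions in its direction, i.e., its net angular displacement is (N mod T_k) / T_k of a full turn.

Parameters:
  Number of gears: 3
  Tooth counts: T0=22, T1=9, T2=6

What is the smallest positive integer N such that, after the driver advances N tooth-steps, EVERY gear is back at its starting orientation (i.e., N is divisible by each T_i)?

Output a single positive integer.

Gear k returns to start when N is a multiple of T_k.
All gears at start simultaneously when N is a common multiple of [22, 9, 6]; the smallest such N is lcm(22, 9, 6).
Start: lcm = T0 = 22
Fold in T1=9: gcd(22, 9) = 1; lcm(22, 9) = 22 * 9 / 1 = 198 / 1 = 198
Fold in T2=6: gcd(198, 6) = 6; lcm(198, 6) = 198 * 6 / 6 = 1188 / 6 = 198
Full cycle length = 198

Answer: 198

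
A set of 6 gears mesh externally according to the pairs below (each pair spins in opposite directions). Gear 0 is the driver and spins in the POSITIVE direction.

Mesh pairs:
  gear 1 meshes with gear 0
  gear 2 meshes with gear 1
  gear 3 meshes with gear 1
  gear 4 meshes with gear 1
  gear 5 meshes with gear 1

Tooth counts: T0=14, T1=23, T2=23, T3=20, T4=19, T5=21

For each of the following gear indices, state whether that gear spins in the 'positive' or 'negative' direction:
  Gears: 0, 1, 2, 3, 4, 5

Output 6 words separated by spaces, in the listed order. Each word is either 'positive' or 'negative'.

Answer: positive negative positive positive positive positive

Derivation:
Gear 0 (driver): positive (depth 0)
  gear 1: meshes with gear 0 -> depth 1 -> negative (opposite of gear 0)
  gear 2: meshes with gear 1 -> depth 2 -> positive (opposite of gear 1)
  gear 3: meshes with gear 1 -> depth 2 -> positive (opposite of gear 1)
  gear 4: meshes with gear 1 -> depth 2 -> positive (opposite of gear 1)
  gear 5: meshes with gear 1 -> depth 2 -> positive (opposite of gear 1)
Queried indices 0, 1, 2, 3, 4, 5 -> positive, negative, positive, positive, positive, positive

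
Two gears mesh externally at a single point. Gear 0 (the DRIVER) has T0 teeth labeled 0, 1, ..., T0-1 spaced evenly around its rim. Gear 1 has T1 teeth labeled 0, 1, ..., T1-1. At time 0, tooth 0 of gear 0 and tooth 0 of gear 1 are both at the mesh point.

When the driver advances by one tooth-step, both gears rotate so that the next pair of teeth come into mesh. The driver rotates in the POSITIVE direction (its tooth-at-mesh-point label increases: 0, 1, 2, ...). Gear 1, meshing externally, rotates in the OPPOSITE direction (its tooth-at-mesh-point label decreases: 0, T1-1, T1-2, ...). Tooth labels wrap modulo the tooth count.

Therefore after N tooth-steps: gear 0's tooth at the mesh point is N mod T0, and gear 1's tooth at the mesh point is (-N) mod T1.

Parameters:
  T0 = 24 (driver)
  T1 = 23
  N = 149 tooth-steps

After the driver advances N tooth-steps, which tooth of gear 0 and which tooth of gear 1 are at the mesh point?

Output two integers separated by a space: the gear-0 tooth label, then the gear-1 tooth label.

Answer: 5 12

Derivation:
Gear 0 (driver, T0=24): tooth at mesh = N mod T0
  149 = 6 * 24 + 5, so 149 mod 24 = 5
  gear 0 tooth = 5
Gear 1 (driven, T1=23): tooth at mesh = (-N) mod T1
  149 = 6 * 23 + 11, so 149 mod 23 = 11
  (-149) mod 23 = (-11) mod 23 = 23 - 11 = 12
Mesh after 149 steps: gear-0 tooth 5 meets gear-1 tooth 12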